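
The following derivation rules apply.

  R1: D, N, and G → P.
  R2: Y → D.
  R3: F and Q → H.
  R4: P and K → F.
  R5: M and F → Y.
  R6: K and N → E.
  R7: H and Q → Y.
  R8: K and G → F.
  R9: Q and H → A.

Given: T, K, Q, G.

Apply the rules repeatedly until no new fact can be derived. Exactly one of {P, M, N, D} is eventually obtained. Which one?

D

From K and G, R8 gives F.
F and Q hold, so H follows (R3).
H and Q hold, so Y follows (R7).
From Y, R2 gives D.
No rule produces N, and it is not given. No rule produces M, and it is not given. P would need D, N, and G (R1), but N is never established.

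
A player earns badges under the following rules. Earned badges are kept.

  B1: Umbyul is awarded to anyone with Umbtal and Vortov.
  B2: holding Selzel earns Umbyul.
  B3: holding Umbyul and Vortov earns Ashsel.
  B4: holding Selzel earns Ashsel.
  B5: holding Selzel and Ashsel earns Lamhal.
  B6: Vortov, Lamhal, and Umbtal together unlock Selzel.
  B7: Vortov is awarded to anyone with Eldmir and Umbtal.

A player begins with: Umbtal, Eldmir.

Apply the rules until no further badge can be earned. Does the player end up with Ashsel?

Yes

With Eldmir and Umbtal, Vortov is earned (B7).
With Umbtal and Vortov, Umbyul is earned (B1).
With Umbyul and Vortov, Ashsel is earned (B3).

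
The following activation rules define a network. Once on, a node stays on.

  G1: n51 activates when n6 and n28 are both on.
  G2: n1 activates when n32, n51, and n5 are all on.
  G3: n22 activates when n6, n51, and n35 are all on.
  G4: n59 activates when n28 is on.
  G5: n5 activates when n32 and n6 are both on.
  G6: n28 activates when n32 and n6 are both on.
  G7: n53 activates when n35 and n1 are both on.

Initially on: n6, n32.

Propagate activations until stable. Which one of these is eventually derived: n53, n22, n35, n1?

G5: n32 and n6 on → n5 on.
n32 and n6 are on, so n28 activates (G6).
n6 and n28 are on, so n51 activates (G1).
n32, n51, and n5 are on, so n1 activates (G2).
No rule produces n35, and it is not given. n53 would need n35 and n1 (G7), but n35 never turns on. n22 would need n6, n51, and n35 (G3), but n35 never turns on.

n1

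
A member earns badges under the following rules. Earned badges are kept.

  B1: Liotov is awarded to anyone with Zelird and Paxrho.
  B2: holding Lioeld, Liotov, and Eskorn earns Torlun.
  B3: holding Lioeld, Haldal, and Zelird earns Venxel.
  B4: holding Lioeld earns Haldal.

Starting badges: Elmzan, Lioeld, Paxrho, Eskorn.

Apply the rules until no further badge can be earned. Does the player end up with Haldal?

Yes

With Lioeld, Haldal is earned (B4).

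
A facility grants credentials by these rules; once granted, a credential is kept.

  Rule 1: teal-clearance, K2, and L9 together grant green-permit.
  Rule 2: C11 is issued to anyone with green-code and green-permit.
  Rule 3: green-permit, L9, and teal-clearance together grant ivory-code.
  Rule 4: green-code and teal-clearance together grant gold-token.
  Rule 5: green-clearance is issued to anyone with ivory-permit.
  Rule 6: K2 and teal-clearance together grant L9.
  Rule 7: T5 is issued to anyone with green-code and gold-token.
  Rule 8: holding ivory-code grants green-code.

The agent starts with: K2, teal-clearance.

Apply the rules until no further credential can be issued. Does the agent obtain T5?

Yes

Holding K2 and teal-clearance grants L9 (Rule 6).
Holding teal-clearance, K2, and L9 grants green-permit (Rule 1).
Holding green-permit, L9, and teal-clearance grants ivory-code (Rule 3).
Holding ivory-code grants green-code (Rule 8).
Holding green-code and teal-clearance grants gold-token (Rule 4).
Holding green-code and gold-token grants T5 (Rule 7).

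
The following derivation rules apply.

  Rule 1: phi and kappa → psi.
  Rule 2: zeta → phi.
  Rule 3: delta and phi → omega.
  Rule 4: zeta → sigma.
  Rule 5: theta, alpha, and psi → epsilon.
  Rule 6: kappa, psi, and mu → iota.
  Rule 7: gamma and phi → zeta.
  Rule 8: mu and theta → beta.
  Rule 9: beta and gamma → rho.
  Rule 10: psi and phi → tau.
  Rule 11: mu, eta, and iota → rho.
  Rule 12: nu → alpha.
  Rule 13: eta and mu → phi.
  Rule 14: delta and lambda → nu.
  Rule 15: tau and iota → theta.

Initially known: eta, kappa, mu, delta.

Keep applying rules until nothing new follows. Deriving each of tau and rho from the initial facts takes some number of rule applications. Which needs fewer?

tau: eta and mu hold, so phi follows (Rule 13). phi and kappa hold, so psi follows (Rule 1). psi and phi hold, so tau follows (Rule 10). [3 rule applications]
rho: eta and mu hold, so phi follows (Rule 13). From phi and kappa, Rule 1 gives psi. kappa, psi, and mu hold, so iota follows (Rule 6). mu, eta, and iota hold, so rho follows (Rule 11). [4 rule applications]
tau needs fewer.

tau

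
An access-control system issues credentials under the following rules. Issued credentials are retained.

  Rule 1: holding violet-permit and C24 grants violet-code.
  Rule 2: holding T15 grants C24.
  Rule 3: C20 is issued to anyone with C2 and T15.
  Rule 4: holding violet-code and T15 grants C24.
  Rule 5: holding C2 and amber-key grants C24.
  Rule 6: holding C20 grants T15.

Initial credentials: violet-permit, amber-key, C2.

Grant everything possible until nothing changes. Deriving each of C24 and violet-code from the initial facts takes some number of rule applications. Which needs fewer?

C24: Holding C2 and amber-key grants C24 (Rule 5). [1 rule application]
violet-code: Holding C2 and amber-key grants C24 (Rule 5). Holding violet-permit and C24 grants violet-code (Rule 1). [2 rule applications]
C24 needs fewer.

C24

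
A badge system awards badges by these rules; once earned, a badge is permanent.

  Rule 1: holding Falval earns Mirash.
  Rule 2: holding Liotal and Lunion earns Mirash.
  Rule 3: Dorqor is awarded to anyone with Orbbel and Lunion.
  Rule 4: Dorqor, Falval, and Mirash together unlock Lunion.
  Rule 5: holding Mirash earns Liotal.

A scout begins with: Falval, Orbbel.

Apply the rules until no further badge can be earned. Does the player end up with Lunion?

Lunion would need Dorqor, Falval, and Mirash (Rule 4), but Dorqor is never earned.

No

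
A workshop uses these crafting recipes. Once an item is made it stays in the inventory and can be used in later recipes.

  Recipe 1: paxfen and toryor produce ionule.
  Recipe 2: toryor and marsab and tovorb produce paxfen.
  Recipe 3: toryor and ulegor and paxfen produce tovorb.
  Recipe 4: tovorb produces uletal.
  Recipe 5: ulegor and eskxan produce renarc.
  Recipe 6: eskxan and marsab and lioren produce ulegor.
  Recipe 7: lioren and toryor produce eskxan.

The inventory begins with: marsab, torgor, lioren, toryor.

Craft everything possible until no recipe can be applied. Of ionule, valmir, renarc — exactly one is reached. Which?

Using Recipe 7, lioren and toryor make eskxan.
eskxan and marsab and lioren → ulegor (Recipe 6).
ulegor and eskxan → renarc (Recipe 5).
No rule produces valmir, and it is not given. ionule would need paxfen and toryor (Recipe 1), but paxfen is never obtained.

renarc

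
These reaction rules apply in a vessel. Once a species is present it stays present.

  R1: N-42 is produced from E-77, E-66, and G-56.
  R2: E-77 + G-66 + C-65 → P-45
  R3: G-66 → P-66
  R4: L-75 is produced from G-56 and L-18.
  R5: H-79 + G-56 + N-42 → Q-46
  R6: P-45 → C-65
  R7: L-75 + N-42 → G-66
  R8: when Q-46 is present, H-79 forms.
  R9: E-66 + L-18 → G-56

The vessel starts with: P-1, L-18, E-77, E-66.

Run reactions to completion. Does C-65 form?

C-65 would need P-45 (R6), but P-45 never forms.

No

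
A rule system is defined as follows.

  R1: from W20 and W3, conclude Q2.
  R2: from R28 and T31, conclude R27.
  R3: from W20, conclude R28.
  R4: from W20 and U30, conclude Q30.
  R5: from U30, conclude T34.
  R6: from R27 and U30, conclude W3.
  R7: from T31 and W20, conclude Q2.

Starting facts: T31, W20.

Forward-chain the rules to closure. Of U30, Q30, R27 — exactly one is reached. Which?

From W20, R3 gives R28.
R28 and T31 hold, so R27 follows (R2).
No rule produces U30, and it is not given. Q30 would need W20 and U30 (R4), but U30 is never established.

R27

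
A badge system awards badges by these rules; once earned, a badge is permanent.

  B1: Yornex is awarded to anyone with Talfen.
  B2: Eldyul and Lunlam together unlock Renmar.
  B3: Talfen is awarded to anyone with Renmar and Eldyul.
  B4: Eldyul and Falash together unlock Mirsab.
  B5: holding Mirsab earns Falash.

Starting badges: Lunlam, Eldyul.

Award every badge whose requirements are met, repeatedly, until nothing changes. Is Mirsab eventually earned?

Mirsab would need Eldyul and Falash (B4), but Falash is never earned.

No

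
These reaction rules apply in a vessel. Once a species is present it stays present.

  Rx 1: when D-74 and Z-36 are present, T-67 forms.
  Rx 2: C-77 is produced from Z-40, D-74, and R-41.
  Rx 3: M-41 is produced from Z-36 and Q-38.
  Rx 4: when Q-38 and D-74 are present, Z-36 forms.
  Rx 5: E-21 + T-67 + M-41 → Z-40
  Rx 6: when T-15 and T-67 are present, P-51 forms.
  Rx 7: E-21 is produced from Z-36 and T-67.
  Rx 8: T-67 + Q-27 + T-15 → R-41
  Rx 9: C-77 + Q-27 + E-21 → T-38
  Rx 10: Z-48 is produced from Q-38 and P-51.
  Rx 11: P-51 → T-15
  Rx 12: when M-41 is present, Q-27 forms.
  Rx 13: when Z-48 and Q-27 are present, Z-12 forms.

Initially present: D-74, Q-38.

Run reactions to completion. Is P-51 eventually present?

No

P-51 would need T-15 and T-67 (Rx 6), but T-15 never forms.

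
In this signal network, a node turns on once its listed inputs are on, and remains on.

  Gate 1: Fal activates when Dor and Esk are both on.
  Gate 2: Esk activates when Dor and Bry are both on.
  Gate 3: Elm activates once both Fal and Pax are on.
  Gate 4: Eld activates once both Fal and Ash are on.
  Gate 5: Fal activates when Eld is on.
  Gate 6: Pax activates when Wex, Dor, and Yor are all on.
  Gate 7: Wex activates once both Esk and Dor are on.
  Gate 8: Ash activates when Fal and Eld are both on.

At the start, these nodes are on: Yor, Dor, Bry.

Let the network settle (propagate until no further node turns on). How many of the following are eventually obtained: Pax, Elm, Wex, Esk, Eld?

Dor and Bry are on, so Esk activates (Gate 2).
Esk and Dor are on, so Wex activates (Gate 7).
Dor and Esk are on, so Fal activates (Gate 1).
Wex, Dor, and Yor are on, so Pax activates (Gate 6).
Fal and Pax are on, so Elm activates (Gate 3).
Pax: reached.
Elm: reached.
Wex: reached.
Esk: reached.
Eld would need Fal and Ash (Gate 4), but Ash never turns on.
Reached: Pax, Elm, Wex, and Esk — 4 of the 5.

4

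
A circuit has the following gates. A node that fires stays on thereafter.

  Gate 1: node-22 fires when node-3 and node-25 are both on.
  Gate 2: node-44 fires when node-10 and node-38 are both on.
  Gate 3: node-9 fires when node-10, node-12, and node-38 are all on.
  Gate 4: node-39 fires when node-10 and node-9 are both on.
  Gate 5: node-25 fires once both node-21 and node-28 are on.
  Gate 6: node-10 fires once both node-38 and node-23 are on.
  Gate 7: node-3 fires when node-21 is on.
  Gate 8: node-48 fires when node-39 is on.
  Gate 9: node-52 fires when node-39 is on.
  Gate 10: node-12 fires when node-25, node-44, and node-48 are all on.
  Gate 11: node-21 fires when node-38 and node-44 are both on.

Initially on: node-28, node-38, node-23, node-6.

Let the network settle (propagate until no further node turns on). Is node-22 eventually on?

node-38 and node-23 are on, so node-10 fires (Gate 6).
node-10 and node-38 are on, so node-44 fires (Gate 2).
Gate 11: node-38 and node-44 on → node-21 on.
Gate 5: node-21 and node-28 on → node-25 on.
Gate 7: node-21 on → node-3 on.
node-3 and node-25 are on, so node-22 fires (Gate 1).

Yes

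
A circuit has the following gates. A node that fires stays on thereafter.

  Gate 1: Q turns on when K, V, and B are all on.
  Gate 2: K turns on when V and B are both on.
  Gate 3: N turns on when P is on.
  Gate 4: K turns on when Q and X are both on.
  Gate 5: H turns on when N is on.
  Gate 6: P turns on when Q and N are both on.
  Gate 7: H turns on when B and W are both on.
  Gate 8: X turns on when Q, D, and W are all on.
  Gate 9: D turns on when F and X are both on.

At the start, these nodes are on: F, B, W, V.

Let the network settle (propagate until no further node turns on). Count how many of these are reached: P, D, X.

0

P would need Q and N (Gate 6), but N never turns on.
D would need F and X (Gate 9), but X never turns on.
X would need Q, D, and W (Gate 8), but D never turns on.
None of the 3 are reached.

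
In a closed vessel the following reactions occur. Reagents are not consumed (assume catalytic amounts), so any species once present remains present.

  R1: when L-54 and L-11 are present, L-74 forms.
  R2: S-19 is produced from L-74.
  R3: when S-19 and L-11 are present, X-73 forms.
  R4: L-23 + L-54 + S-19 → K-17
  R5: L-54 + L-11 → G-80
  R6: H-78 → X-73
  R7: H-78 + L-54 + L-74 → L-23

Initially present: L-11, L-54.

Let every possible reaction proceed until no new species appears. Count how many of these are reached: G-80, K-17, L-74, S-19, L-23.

L-54 and L-11 present → L-74 forms (R1).
L-54 and L-11 present → G-80 forms (R5).
L-74 present → S-19 forms (R2).
G-80: reached.
K-17 would need L-23, L-54, and S-19 (R4), but L-23 never forms.
L-74: reached.
S-19: reached.
L-23 would need H-78, L-54, and L-74 (R7), but H-78 never forms.
Reached: G-80, L-74, and S-19 — 3 of the 5.

3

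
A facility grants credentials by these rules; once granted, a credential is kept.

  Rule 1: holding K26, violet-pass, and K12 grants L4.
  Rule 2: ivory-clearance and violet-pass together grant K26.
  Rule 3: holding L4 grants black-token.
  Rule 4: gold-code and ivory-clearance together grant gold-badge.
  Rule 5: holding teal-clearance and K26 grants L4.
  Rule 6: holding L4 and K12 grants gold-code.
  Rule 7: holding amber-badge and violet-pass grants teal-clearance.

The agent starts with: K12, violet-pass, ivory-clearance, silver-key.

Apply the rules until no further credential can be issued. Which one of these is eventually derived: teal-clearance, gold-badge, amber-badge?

gold-badge

Holding ivory-clearance and violet-pass grants K26 (Rule 2).
Holding K26, violet-pass, and K12 grants L4 (Rule 1).
Holding L4 and K12 grants gold-code (Rule 6).
Holding gold-code and ivory-clearance grants gold-badge (Rule 4).
teal-clearance would need amber-badge and violet-pass (Rule 7), but amber-badge is never granted. No rule produces amber-badge, and it is not given.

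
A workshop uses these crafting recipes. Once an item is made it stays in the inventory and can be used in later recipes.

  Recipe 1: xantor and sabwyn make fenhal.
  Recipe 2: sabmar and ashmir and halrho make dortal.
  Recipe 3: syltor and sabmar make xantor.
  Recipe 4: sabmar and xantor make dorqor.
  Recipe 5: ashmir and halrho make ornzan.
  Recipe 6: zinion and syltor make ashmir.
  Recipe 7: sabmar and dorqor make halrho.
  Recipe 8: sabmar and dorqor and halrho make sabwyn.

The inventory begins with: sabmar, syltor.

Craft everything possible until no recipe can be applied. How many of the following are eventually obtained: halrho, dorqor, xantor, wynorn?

3

Using Recipe 3, syltor and sabmar make xantor.
sabmar and xantor → dorqor (Recipe 4).
sabmar and dorqor → halrho (Recipe 7).
halrho: reached.
dorqor: reached.
xantor: reached.
No rule produces wynorn, and it is not given.
Reached: halrho, dorqor, and xantor — 3 of the 4.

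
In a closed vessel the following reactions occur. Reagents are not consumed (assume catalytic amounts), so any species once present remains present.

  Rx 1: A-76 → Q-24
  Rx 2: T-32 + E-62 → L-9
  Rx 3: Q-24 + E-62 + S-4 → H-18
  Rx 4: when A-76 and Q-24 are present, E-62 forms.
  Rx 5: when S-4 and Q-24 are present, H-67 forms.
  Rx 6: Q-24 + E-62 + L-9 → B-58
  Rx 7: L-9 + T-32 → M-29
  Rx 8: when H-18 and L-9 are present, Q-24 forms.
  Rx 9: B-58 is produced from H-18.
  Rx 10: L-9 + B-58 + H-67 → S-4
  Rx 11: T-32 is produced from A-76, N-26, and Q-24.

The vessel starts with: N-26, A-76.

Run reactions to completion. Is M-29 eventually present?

Yes

A-76 present → Q-24 forms (Rx 1).
A-76, N-26, and Q-24 present → T-32 forms (Rx 11).
A-76 and Q-24 present → E-62 forms (Rx 4).
T-32 and E-62 present → L-9 forms (Rx 2).
L-9 and T-32 present → M-29 forms (Rx 7).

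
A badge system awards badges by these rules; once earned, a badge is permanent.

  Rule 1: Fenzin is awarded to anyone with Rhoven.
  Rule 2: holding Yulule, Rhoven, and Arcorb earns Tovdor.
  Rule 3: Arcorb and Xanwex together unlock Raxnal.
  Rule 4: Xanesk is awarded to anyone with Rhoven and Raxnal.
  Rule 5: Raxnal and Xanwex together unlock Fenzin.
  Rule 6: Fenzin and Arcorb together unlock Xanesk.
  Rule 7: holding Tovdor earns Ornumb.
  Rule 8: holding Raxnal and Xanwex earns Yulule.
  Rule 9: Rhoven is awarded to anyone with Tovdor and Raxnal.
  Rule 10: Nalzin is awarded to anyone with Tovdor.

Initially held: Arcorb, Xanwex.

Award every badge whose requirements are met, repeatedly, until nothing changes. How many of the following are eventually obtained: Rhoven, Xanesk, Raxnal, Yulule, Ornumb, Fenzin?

With Arcorb and Xanwex, Raxnal is earned (Rule 3).
With Raxnal and Xanwex, Fenzin is earned (Rule 5).
With Raxnal and Xanwex, Yulule is earned (Rule 8).
With Fenzin and Arcorb, Xanesk is earned (Rule 6).
Rhoven would need Tovdor and Raxnal (Rule 9), but Tovdor is never earned.
Xanesk: reached.
Raxnal: reached.
Yulule: reached.
Ornumb would need Tovdor (Rule 7), but Tovdor is never earned.
Fenzin: reached.
Reached: Xanesk, Raxnal, Yulule, and Fenzin — 4 of the 6.

4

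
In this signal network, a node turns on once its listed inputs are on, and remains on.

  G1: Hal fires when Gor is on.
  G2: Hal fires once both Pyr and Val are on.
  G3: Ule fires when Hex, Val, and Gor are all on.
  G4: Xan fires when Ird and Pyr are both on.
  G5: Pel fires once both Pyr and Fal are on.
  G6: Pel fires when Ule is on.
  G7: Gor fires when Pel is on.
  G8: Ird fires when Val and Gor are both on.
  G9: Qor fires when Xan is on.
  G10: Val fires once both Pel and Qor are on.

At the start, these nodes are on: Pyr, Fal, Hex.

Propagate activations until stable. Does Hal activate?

Yes

Pyr and Fal are on, so Pel fires (G5).
Pel is on, so Gor fires (G7).
G1: Gor on → Hal on.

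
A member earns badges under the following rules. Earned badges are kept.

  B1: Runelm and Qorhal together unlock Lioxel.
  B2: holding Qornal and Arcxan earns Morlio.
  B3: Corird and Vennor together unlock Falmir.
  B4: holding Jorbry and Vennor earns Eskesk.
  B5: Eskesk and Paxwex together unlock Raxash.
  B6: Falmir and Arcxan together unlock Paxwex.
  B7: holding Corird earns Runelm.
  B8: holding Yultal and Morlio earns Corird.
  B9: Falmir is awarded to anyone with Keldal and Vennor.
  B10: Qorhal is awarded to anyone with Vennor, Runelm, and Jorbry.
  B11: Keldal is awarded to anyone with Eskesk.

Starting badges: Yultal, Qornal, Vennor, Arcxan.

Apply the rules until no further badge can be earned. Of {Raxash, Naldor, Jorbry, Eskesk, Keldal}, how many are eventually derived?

0

Raxash would need Eskesk and Paxwex (B5), but Eskesk is never earned.
No rule produces Naldor, and it is not given.
No rule produces Jorbry, and it is not given.
Eskesk would need Jorbry and Vennor (B4), but Jorbry is never earned.
Keldal would need Eskesk (B11), but Eskesk is never earned.
None of the 5 are reached.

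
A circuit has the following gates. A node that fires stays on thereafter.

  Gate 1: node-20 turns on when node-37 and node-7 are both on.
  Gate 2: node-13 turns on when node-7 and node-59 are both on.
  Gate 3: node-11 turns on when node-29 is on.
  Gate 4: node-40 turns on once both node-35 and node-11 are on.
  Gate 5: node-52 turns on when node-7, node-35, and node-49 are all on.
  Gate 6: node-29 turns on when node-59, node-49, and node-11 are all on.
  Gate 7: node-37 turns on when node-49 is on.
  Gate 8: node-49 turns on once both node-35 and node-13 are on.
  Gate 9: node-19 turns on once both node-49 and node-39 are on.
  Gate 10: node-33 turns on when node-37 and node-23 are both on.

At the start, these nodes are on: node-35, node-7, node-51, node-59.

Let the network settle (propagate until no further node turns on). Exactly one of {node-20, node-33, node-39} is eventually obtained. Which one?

node-7 and node-59 are on, so node-13 turns on (Gate 2).
Gate 8: node-35 and node-13 on → node-49 on.
node-49 is on, so node-37 turns on (Gate 7).
Gate 1: node-37 and node-7 on → node-20 on.
node-33 would need node-37 and node-23 (Gate 10), but node-23 never turns on. No rule produces node-39, and it is not given.

node-20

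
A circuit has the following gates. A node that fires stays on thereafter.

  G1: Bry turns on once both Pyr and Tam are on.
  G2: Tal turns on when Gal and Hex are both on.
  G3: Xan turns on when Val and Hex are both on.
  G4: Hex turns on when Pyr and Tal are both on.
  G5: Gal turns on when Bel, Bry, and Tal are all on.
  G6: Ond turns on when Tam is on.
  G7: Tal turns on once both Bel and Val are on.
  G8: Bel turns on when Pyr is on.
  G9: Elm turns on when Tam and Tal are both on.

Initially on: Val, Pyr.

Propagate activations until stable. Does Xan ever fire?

Yes

G8: Pyr on → Bel on.
Bel and Val are on, so Tal turns on (G7).
G4: Pyr and Tal on → Hex on.
Val and Hex are on, so Xan turns on (G3).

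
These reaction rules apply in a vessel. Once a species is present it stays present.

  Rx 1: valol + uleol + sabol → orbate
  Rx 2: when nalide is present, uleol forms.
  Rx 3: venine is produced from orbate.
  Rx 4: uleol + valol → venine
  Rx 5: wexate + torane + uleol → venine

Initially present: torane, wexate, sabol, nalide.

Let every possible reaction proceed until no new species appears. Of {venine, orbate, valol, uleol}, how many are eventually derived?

2

nalide present → uleol forms (Rx 2).
wexate, torane, and uleol present → venine forms (Rx 5).
venine: reached.
orbate would need valol, uleol, and sabol (Rx 1), but valol never forms.
No rule produces valol, and it is not given.
uleol: reached.
Reached: venine and uleol — 2 of the 4.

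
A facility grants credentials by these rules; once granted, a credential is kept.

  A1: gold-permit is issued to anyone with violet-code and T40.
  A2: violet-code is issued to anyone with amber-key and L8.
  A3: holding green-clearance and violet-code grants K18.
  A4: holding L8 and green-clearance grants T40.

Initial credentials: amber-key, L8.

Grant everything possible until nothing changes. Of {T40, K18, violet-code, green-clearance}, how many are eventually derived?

1

Holding amber-key and L8 grants violet-code (A2).
T40 would need L8 and green-clearance (A4), but green-clearance is never granted.
K18 would need green-clearance and violet-code (A3), but green-clearance is never granted.
violet-code: reached.
No rule produces green-clearance, and it is not given.
Reached: violet-code — 1 of the 4.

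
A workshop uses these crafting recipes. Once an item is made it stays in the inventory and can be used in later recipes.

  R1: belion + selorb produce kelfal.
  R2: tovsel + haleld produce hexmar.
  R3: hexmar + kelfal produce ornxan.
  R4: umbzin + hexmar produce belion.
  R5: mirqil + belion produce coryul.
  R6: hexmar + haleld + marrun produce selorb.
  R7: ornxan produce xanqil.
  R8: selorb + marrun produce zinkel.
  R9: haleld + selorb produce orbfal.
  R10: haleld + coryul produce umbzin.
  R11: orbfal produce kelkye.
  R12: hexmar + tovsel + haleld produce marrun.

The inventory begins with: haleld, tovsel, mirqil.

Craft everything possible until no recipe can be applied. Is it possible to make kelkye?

Yes

Using R2, tovsel and haleld make hexmar.
Using R12, hexmar, tovsel, and haleld make marrun.
hexmar + haleld + marrun → selorb (R6).
Using R9, haleld and selorb make orbfal.
orbfal → kelkye (R11).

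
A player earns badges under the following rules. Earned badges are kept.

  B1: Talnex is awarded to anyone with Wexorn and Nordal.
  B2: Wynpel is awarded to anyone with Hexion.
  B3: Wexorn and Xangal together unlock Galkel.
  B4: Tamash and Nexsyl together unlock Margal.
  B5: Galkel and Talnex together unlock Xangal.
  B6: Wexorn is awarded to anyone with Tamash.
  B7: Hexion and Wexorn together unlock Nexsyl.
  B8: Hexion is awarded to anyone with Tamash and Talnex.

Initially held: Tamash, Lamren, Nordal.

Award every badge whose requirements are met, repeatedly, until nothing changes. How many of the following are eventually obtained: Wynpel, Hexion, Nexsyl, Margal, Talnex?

5

With Tamash, Wexorn is earned (B6).
With Wexorn and Nordal, Talnex is earned (B1).
With Tamash and Talnex, Hexion is earned (B8).
With Hexion and Wexorn, Nexsyl is earned (B7).
With Hexion, Wynpel is earned (B2).
With Tamash and Nexsyl, Margal is earned (B4).
Wynpel: reached.
Hexion: reached.
Nexsyl: reached.
Margal: reached.
Talnex: reached.
All 5 are reached.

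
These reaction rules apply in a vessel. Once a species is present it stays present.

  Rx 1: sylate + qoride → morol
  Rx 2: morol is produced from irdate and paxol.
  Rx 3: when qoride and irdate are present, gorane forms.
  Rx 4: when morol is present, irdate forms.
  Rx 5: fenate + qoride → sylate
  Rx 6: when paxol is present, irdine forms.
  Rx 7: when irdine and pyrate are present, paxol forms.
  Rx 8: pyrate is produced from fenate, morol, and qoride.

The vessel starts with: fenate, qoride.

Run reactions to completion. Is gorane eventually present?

fenate and qoride present → sylate forms (Rx 5).
sylate and qoride present → morol forms (Rx 1).
morol present → irdate forms (Rx 4).
qoride and irdate present → gorane forms (Rx 3).

Yes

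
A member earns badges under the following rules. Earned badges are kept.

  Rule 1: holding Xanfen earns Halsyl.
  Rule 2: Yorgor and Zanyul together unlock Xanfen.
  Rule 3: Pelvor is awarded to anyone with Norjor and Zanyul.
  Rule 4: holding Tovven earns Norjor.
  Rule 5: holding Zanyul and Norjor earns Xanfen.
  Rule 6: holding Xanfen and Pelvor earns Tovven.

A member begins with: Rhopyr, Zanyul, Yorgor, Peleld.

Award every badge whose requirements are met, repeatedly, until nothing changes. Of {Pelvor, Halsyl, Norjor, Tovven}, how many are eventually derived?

1

With Yorgor and Zanyul, Xanfen is earned (Rule 2).
With Xanfen, Halsyl is earned (Rule 1).
Pelvor would need Norjor and Zanyul (Rule 3), but Norjor is never earned.
Halsyl: reached.
Norjor would need Tovven (Rule 4), but Tovven is never earned.
Tovven would need Xanfen and Pelvor (Rule 6), but Pelvor is never earned.
Reached: Halsyl — 1 of the 4.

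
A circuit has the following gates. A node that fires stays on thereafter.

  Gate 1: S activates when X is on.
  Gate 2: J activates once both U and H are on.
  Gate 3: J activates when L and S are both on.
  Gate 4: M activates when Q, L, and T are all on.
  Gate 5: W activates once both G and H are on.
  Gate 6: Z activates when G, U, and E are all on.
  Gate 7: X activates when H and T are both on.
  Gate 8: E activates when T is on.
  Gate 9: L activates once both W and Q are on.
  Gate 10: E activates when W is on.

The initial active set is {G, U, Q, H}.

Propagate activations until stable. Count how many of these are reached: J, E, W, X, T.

U and H are on, so J activates (Gate 2).
G and H are on, so W activates (Gate 5).
W is on, so E activates (Gate 10).
J: reached.
E: reached.
W: reached.
X would need H and T (Gate 7), but T never turns on.
No rule produces T, and it is not given.
Reached: J, E, and W — 3 of the 5.

3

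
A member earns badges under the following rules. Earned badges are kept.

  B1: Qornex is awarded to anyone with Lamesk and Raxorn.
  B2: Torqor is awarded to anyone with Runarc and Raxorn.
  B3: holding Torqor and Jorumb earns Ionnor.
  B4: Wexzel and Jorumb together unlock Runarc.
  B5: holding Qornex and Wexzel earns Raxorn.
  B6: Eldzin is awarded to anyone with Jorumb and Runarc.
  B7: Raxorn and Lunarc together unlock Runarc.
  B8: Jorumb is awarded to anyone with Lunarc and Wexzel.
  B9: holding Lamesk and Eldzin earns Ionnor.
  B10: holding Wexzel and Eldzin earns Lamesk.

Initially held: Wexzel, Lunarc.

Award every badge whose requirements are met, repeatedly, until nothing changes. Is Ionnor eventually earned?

With Lunarc and Wexzel, Jorumb is earned (B8).
With Wexzel and Jorumb, Runarc is earned (B4).
With Jorumb and Runarc, Eldzin is earned (B6).
With Wexzel and Eldzin, Lamesk is earned (B10).
With Lamesk and Eldzin, Ionnor is earned (B9).

Yes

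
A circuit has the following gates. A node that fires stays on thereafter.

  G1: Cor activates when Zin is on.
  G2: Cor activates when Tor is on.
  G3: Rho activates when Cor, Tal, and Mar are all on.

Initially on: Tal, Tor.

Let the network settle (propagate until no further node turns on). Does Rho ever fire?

No

Rho would need Cor, Tal, and Mar (G3), but Mar never turns on.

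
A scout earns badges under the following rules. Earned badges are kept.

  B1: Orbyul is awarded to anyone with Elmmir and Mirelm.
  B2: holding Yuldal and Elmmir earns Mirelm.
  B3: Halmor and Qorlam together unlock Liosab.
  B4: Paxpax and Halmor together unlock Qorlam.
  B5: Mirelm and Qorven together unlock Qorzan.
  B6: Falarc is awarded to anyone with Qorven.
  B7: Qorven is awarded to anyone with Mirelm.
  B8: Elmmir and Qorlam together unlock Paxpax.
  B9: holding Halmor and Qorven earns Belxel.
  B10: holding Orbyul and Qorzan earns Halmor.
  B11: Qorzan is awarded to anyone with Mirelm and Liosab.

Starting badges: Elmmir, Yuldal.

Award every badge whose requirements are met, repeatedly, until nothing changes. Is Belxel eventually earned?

With Yuldal and Elmmir, Mirelm is earned (B2).
With Elmmir and Mirelm, Orbyul is earned (B1).
With Mirelm, Qorven is earned (B7).
With Mirelm and Qorven, Qorzan is earned (B5).
With Orbyul and Qorzan, Halmor is earned (B10).
With Halmor and Qorven, Belxel is earned (B9).

Yes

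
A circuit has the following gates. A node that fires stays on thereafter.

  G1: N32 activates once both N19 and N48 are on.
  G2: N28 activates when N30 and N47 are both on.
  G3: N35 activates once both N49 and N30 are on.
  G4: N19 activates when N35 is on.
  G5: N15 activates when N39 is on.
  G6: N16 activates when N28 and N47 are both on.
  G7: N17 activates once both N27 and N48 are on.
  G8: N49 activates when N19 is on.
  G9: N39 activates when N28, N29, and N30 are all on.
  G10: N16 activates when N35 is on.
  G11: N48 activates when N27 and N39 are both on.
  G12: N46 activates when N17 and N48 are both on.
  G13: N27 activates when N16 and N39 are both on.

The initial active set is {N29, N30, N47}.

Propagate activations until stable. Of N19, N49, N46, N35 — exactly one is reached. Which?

N46

G2: N30 and N47 on → N28 on.
G6: N28 and N47 on → N16 on.
G9: N28, N29, and N30 on → N39 on.
G13: N16 and N39 on → N27 on.
G11: N27 and N39 on → N48 on.
G7: N27 and N48 on → N17 on.
N17 and N48 are on, so N46 activates (G12).
N35 would need N49 and N30 (G3), but N49 never turns on. N49 would need N19 (G8), but N19 never turns on. N19 would need N35 (G4), but N35 never turns on.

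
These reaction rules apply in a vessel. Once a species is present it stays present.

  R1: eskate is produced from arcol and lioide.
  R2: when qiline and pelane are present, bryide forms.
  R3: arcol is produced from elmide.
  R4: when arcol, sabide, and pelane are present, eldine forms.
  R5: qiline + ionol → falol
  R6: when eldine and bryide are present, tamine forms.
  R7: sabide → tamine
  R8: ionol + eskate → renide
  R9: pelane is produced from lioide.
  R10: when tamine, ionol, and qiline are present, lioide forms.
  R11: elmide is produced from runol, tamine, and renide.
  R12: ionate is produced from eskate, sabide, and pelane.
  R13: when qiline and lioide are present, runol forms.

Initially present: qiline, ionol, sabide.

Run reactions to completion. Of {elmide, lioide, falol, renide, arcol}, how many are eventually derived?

qiline and ionol present → falol forms (R5).
sabide present → tamine forms (R7).
tamine, ionol, and qiline present → lioide forms (R10).
elmide would need runol, tamine, and renide (R11), but renide never forms.
lioide: reached.
falol: reached.
renide would need ionol and eskate (R8), but eskate never forms.
arcol would need elmide (R3), but elmide never forms.
Reached: lioide and falol — 2 of the 5.

2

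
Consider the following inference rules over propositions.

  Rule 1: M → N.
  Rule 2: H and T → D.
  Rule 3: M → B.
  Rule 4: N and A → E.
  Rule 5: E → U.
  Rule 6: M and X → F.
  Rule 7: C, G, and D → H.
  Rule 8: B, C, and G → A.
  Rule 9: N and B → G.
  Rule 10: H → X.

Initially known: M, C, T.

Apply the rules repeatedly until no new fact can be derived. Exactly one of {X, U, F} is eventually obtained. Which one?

M holds, so N follows (Rule 1).
From M, Rule 3 gives B.
From N and B, Rule 9 gives G.
From B, C, and G, Rule 8 gives A.
From N and A, Rule 4 gives E.
From E, Rule 5 gives U.
F would need M and X (Rule 6), but X is never established. X would need H (Rule 10), but H is never established.

U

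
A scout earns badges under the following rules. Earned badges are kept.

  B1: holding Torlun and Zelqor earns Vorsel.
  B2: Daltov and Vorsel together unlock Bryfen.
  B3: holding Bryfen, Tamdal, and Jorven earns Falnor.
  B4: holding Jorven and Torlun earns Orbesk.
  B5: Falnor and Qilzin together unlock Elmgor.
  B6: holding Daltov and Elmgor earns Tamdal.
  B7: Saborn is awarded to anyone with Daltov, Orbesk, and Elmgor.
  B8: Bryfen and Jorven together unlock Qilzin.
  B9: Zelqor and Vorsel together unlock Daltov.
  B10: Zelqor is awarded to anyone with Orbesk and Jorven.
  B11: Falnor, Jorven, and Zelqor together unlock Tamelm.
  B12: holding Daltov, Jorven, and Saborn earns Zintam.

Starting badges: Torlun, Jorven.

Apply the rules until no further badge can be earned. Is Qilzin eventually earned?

Yes

With Jorven and Torlun, Orbesk is earned (B4).
With Orbesk and Jorven, Zelqor is earned (B10).
With Torlun and Zelqor, Vorsel is earned (B1).
With Zelqor and Vorsel, Daltov is earned (B9).
With Daltov and Vorsel, Bryfen is earned (B2).
With Bryfen and Jorven, Qilzin is earned (B8).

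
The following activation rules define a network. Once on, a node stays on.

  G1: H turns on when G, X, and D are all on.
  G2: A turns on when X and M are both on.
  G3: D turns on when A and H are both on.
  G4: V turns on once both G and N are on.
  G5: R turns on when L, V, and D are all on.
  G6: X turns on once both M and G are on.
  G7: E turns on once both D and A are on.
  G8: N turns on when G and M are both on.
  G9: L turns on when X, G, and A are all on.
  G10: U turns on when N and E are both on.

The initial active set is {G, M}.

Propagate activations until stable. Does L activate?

M and G are on, so X turns on (G6).
G2: X and M on → A on.
G9: X, G, and A on → L on.

Yes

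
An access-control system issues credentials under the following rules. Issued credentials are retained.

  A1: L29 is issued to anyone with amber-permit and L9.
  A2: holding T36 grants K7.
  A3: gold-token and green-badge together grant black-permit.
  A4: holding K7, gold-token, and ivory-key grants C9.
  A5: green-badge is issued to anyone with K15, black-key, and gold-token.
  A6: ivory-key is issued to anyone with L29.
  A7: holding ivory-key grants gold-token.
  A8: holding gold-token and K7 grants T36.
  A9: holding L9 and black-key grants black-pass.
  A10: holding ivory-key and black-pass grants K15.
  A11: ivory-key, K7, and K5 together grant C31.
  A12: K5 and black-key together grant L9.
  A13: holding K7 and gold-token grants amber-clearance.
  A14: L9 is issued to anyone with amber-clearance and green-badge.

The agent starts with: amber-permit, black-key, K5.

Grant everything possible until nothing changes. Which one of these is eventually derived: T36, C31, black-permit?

black-permit

Holding K5 and black-key grants L9 (A12).
Holding L9 and black-key grants black-pass (A9).
Holding amber-permit and L9 grants L29 (A1).
Holding L29 grants ivory-key (A6).
Holding ivory-key and black-pass grants K15 (A10).
Holding ivory-key grants gold-token (A7).
Holding K15, black-key, and gold-token grants green-badge (A5).
Holding gold-token and green-badge grants black-permit (A3).
T36 would need gold-token and K7 (A8), but K7 is never granted. C31 would need ivory-key, K7, and K5 (A11), but K7 is never granted.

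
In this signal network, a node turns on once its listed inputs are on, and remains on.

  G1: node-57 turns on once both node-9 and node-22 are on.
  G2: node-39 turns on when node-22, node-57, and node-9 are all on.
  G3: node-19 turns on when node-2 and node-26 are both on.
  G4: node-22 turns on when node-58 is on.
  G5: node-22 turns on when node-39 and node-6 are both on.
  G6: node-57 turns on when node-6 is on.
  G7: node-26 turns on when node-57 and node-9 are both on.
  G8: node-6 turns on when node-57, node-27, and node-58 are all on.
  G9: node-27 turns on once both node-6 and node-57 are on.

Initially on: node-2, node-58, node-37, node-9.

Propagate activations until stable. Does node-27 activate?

node-27 would need node-6 and node-57 (G9), but node-6 never turns on.

No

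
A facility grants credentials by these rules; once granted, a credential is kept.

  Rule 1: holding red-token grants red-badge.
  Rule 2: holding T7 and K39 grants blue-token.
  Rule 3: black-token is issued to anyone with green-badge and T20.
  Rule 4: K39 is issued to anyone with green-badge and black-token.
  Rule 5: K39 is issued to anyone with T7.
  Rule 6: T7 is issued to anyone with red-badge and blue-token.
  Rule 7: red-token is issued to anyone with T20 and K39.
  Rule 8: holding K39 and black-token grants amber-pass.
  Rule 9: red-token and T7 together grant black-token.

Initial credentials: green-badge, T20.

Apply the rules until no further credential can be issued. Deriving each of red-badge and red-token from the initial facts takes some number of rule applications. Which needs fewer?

red-token

red-token: Holding green-badge and T20 grants black-token (Rule 3). Holding green-badge and black-token grants K39 (Rule 4). Holding T20 and K39 grants red-token (Rule 7). [3 rule applications]
red-badge: Holding green-badge and T20 grants black-token (Rule 3). Holding green-badge and black-token grants K39 (Rule 4). Holding T20 and K39 grants red-token (Rule 7). Holding red-token grants red-badge (Rule 1). [4 rule applications]
red-token needs fewer.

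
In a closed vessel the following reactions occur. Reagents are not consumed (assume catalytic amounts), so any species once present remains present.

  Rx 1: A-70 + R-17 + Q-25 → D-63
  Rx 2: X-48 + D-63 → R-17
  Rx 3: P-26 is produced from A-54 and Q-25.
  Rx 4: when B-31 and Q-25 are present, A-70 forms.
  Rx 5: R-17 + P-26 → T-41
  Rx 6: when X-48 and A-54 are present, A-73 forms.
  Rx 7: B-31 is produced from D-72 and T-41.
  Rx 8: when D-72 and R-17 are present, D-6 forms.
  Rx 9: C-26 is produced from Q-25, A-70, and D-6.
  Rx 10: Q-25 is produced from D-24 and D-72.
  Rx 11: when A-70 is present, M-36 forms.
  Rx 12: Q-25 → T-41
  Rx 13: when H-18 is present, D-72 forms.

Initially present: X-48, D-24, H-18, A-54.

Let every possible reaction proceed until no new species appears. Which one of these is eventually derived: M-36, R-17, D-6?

H-18 present → D-72 forms (Rx 13).
D-24 and D-72 present → Q-25 forms (Rx 10).
Q-25 present → T-41 forms (Rx 12).
D-72 and T-41 present → B-31 forms (Rx 7).
B-31 and Q-25 present → A-70 forms (Rx 4).
A-70 present → M-36 forms (Rx 11).
D-6 would need D-72 and R-17 (Rx 8), but R-17 never forms. R-17 would need X-48 and D-63 (Rx 2), but D-63 never forms.

M-36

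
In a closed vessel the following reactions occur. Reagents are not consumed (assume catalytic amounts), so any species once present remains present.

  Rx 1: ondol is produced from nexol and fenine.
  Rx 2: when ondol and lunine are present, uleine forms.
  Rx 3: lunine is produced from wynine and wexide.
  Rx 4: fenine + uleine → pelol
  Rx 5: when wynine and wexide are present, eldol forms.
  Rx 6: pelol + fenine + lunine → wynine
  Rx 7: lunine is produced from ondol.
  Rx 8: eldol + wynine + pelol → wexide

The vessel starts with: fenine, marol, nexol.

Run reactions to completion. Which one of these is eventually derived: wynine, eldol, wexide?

wynine

nexol and fenine present → ondol forms (Rx 1).
ondol present → lunine forms (Rx 7).
ondol and lunine present → uleine forms (Rx 2).
fenine and uleine present → pelol forms (Rx 4).
pelol, fenine, and lunine present → wynine forms (Rx 6).
wexide would need eldol, wynine, and pelol (Rx 8), but eldol never forms. eldol would need wynine and wexide (Rx 5), but wexide never forms.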